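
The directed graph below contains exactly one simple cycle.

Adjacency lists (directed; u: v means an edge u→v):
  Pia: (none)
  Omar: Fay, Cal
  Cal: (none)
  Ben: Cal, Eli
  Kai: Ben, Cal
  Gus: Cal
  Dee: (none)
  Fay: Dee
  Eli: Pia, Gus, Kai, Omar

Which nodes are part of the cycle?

DFS with gray/black marking from Eli:
Eli gray
  Pia gray
  Pia black
  Gus gray
    Cal gray
    Cal black
  Gus black
  Kai gray
    Ben gray
      Ben→Cal: Cal black — skip
      Ben→Eli: Eli is gray → back edge
Back edge closes the cycle Eli → Kai → Ben → Eli; its vertices are {Ben, Eli, Kai}.

Ben, Eli, Kai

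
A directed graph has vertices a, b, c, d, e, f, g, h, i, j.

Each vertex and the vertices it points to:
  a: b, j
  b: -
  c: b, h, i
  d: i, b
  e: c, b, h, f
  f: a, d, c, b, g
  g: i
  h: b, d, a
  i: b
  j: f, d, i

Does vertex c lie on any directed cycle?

Yes

c is on a cycle iff c can reach itself via ≥1 edge.
c → h → a → j → f → c — yes.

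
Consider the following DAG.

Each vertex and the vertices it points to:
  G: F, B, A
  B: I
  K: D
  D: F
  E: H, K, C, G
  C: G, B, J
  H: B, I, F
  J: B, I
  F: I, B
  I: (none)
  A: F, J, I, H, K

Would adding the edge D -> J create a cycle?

Adding D→J creates a cycle iff J can already reach D.
Explore from J: no path reaches D. The graph stays acyclic.

No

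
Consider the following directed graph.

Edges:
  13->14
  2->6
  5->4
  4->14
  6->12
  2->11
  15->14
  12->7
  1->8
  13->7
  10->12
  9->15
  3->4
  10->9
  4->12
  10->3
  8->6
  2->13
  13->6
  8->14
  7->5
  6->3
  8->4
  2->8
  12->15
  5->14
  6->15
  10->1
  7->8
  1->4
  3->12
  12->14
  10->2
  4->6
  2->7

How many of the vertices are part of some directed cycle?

7

A vertex is on a directed cycle iff it belongs to a strongly connected component of size ≥ 2 (or has a self-loop).
The vertices on cycles are {3, 4, 5, 6, 7, 8, 12} — 7 in total.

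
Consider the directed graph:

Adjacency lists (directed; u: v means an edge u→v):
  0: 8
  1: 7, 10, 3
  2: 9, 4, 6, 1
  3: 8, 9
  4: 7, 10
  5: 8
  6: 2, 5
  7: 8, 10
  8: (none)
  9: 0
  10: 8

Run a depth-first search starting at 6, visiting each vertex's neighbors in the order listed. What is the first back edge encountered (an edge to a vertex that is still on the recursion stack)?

DFS from 6 (visiting each vertex's neighbors in the order listed); mark gray on enter, black on exit:
6 gray
  2 gray
    9 gray
      0 gray
        8 gray
        8 black
      0 black
    9 black
    4 gray
      7 gray
        7→8: 8 black — skip
        10 gray
          10→8: 8 black — skip
        10 black
      7 black
      4→10: 10 black — skip
    4 black
    2→6: 6 is gray → back edge
First back edge: 2 → 6.

2→6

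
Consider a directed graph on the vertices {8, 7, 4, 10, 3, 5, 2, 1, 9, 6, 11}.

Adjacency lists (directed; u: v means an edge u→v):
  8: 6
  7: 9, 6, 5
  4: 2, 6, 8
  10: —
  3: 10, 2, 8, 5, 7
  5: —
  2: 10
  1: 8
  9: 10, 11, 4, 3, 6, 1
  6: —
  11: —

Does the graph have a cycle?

Yes

DFS with white/gray/black marking, starting from 2:
2 gray
  10 gray
  10 black
2 black
8 gray
  6 gray
  6 black
8 black
7 gray
  9 gray
    9→10: 10 black — skip
    11 gray
    11 black
    4 gray
      4→2: 2 black — skip
      4→6: 6 black — skip
      4→8: 8 black — skip
    4 black
    3 gray
      3→10: 10 black — skip
      3→2: 2 black — skip
      3→8: 8 black — skip
      5 gray
      5 black
      3→7: 7 is gray → back edge
Back edge found, so a cycle exists: 7 → 9 → 3 → 7.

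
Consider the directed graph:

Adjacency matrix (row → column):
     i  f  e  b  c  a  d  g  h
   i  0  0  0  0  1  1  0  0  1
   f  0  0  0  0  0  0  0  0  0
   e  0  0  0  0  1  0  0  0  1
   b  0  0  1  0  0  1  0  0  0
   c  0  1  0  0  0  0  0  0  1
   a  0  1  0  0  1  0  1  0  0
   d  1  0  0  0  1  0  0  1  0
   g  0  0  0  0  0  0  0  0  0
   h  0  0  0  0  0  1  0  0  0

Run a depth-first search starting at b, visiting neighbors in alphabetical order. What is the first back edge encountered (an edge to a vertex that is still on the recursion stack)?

h->a

DFS from b (visiting neighbors in alphabetical order); mark gray on enter, black on exit:
b gray
  a gray
    c gray
      f gray
      f black
      h gray
        h→a: a is gray → back edge
First back edge: h → a.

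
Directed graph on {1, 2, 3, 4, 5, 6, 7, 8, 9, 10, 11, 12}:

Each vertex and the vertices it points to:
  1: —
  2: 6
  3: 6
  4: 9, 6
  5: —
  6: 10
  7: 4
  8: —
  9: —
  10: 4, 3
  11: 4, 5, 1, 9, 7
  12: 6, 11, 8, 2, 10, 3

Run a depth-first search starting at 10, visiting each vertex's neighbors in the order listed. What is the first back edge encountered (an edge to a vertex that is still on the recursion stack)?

6→10

DFS from 10 (visiting each vertex's neighbors in the order listed); mark gray on enter, black on exit:
10 gray
  4 gray
    9 gray
    9 black
    6 gray
      6→10: 10 is gray → back edge
First back edge: 6 → 10.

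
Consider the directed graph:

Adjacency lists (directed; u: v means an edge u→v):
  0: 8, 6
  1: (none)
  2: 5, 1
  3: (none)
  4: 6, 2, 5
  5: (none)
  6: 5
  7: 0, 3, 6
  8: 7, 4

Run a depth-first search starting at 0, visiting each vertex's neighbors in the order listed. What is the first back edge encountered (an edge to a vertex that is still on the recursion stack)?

DFS from 0 (visiting each vertex's neighbors in the order listed); mark gray on enter, black on exit:
0 gray
  8 gray
    7 gray
      7→0: 0 is gray → back edge
First back edge: 7 → 0.

7->0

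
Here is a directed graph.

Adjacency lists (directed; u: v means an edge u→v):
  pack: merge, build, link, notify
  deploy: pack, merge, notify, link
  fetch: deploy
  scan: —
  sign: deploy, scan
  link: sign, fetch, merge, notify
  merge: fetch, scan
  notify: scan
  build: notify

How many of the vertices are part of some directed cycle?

A vertex is on a directed cycle iff it belongs to a strongly connected component of size ≥ 2 (or has a self-loop).
The vertices on cycles are {link, pack, sign, fetch, merge, deploy} — 6 in total.

6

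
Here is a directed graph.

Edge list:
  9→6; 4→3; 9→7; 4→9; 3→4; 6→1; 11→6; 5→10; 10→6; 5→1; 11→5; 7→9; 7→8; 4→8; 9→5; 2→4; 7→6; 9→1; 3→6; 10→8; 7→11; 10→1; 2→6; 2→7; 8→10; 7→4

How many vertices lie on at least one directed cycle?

6

A vertex is on a directed cycle iff it belongs to a strongly connected component of size ≥ 2 (or has a self-loop).
The vertices on cycles are {3, 4, 7, 8, 9, 10} — 6 in total.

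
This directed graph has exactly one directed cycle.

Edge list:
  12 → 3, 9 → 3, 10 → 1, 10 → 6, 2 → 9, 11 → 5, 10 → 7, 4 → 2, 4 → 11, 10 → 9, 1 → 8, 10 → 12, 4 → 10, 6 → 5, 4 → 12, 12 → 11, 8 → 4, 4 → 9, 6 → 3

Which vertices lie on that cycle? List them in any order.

1, 4, 8, 10

DFS with gray/black marking from 4:
4 gray
  12 gray
    11 gray
      5 gray
      5 black
    11 black
    3 gray
    3 black
  12 black
  9 gray
    9→3: 3 black — skip
  9 black
  2 gray
    2→9: 9 black — skip
  2 black
  4→11: 11 black — skip
  10 gray
    10→9: 9 black — skip
    1 gray
      8 gray
        8→4: 4 is gray → back edge
Back edge closes the cycle 4 → 10 → 1 → 8 → 4; its vertices are {1, 4, 8, 10}.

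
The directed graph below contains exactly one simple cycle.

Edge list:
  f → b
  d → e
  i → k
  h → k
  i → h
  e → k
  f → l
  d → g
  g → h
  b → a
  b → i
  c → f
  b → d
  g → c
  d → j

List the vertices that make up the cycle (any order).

DFS with gray/black marking from f:
f gray
  l gray
  l black
  b gray
    d gray
      e gray
        k gray
        k black
      e black
      j gray
      j black
      g gray
        h gray
          h→k: k black — skip
        h black
        c gray
          c→f: f is gray → back edge
Back edge closes the cycle f → b → d → g → c → f; its vertices are {b, c, d, f, g}.

b, c, d, f, g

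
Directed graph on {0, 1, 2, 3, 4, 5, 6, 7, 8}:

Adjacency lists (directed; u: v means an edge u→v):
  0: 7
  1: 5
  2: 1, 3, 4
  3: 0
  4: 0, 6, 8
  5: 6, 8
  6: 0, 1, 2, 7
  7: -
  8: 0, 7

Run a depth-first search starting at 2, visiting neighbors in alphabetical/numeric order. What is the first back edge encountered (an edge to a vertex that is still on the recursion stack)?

6->1

DFS from 2 (visiting neighbors in alphabetical/numeric order); mark gray on enter, black on exit:
2 gray
  1 gray
    5 gray
      6 gray
        0 gray
          7 gray
          7 black
        0 black
        6→1: 1 is gray → back edge
First back edge: 6 → 1.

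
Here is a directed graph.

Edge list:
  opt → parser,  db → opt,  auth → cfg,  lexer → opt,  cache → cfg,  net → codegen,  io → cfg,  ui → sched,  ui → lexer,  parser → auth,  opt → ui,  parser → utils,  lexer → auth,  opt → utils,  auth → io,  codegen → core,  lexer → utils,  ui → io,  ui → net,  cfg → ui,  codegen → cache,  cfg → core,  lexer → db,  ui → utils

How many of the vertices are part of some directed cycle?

11

A vertex is on a directed cycle iff it belongs to a strongly connected component of size ≥ 2 (or has a self-loop).
The vertices on cycles are {db, io, ui, cfg, net, opt, auth, cache, lexer, parser, codegen} — 11 in total.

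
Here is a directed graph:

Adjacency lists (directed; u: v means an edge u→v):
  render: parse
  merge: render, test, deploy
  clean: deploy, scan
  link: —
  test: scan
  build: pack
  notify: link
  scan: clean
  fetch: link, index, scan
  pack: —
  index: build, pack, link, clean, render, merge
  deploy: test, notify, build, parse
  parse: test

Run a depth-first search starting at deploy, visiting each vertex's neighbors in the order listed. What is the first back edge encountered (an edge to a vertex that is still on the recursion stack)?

clean→deploy

DFS from deploy (visiting each vertex's neighbors in the order listed); mark gray on enter, black on exit:
deploy gray
  test gray
    scan gray
      clean gray
        clean→deploy: deploy is gray → back edge
First back edge: clean → deploy.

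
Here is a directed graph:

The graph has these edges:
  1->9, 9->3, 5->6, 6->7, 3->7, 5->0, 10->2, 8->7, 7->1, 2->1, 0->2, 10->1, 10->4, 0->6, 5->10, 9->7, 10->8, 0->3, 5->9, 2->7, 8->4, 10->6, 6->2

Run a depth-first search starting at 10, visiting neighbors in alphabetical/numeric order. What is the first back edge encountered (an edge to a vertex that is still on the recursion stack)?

DFS from 10 (visiting neighbors in alphabetical/numeric order); mark gray on enter, black on exit:
10 gray
  1 gray
    9 gray
      3 gray
        7 gray
          7→1: 1 is gray → back edge
First back edge: 7 → 1.

7→1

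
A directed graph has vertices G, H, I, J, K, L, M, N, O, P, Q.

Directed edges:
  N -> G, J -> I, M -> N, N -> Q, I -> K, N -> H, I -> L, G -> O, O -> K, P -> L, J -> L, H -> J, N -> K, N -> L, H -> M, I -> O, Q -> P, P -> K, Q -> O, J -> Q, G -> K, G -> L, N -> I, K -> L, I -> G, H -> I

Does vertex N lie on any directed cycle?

N is on a cycle iff N can reach itself via ≥1 edge.
N → H → M → N — yes.

Yes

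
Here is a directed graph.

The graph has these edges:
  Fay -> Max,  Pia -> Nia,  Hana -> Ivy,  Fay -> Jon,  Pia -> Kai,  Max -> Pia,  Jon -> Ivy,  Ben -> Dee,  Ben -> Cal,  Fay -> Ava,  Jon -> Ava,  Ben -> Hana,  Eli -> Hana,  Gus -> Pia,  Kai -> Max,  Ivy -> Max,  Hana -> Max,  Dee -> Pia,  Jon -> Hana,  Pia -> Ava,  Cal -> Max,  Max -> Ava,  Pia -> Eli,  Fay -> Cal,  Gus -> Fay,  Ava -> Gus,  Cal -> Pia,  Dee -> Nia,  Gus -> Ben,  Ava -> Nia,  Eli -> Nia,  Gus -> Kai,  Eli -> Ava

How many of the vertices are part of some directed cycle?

13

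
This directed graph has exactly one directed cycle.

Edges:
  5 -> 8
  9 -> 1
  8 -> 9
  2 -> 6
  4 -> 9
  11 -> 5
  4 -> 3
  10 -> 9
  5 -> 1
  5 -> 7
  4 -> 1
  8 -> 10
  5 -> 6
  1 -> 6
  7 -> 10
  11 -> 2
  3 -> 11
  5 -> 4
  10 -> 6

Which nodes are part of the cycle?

3, 4, 5, 11

DFS with gray/black marking from 5:
5 gray
  4 gray
    9 gray
      1 gray
        6 gray
        6 black
      1 black
    9 black
    3 gray
      11 gray
        11→5: 5 is gray → back edge
Back edge closes the cycle 5 → 4 → 3 → 11 → 5; its vertices are {3, 4, 5, 11}.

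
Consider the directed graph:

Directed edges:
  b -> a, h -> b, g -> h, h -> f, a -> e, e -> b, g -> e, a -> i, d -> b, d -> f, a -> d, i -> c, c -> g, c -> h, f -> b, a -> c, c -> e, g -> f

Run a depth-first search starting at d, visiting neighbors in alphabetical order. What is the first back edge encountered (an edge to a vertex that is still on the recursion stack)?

DFS from d (visiting neighbors in alphabetical order); mark gray on enter, black on exit:
d gray
  b gray
    a gray
      c gray
        e gray
          e→b: b is gray → back edge
First back edge: e → b.

e→b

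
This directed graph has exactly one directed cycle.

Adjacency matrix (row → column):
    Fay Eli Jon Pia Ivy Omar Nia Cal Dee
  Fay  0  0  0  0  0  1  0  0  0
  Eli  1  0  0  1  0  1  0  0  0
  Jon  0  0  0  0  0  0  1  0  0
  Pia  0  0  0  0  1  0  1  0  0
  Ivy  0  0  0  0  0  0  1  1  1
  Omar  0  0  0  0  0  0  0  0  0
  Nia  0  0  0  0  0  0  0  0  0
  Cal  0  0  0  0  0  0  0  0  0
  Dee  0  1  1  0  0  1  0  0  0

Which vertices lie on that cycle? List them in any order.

DFS with gray/black marking from Dee:
Dee gray
  Eli gray
    Omar gray
    Omar black
    Pia gray
      Ivy gray
        Ivy→Dee: Dee is gray → back edge
Back edge closes the cycle Dee → Eli → Pia → Ivy → Dee; its vertices are {Dee, Eli, Ivy, Pia}.

Dee, Eli, Ivy, Pia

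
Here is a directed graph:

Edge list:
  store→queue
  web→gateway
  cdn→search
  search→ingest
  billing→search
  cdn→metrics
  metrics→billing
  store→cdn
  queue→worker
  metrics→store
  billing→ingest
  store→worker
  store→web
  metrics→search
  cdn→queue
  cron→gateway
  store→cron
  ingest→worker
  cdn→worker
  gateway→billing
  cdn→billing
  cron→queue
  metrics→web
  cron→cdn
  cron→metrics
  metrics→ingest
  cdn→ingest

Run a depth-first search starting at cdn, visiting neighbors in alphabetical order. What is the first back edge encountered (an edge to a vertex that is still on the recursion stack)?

DFS from cdn (visiting neighbors in alphabetical order); mark gray on enter, black on exit:
cdn gray
  billing gray
    ingest gray
      worker gray
      worker black
    ingest black
    search gray
      search→ingest: ingest black — skip
    search black
  billing black
  cdn→ingest: ingest black — skip
  metrics gray
    metrics→billing: billing black — skip
    metrics→ingest: ingest black — skip
    metrics→search: search black — skip
    store gray
      store→cdn: cdn is gray → back edge
First back edge: store → cdn.

store→cdn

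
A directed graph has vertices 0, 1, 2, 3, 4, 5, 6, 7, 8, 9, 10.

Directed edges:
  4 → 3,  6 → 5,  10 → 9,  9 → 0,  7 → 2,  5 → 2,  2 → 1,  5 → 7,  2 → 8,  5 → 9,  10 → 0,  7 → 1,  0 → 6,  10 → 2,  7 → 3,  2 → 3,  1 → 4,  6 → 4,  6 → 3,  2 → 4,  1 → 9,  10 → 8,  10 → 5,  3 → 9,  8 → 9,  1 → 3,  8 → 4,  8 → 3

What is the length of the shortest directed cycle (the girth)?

4

For each vertex v, BFS finds the shortest path from v back to v.
The shortest such closed walk is 5 → 9 → 0 → 6 → 5, length 4.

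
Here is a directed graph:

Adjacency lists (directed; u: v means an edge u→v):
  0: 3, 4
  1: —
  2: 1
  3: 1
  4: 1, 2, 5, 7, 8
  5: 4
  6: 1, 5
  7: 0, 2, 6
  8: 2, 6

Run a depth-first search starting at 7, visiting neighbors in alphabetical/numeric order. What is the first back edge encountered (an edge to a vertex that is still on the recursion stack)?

DFS from 7 (visiting neighbors in alphabetical/numeric order); mark gray on enter, black on exit:
7 gray
  0 gray
    3 gray
      1 gray
      1 black
    3 black
    4 gray
      4→1: 1 black — skip
      2 gray
        2→1: 1 black — skip
      2 black
      5 gray
        5→4: 4 is gray → back edge
First back edge: 5 → 4.

5->4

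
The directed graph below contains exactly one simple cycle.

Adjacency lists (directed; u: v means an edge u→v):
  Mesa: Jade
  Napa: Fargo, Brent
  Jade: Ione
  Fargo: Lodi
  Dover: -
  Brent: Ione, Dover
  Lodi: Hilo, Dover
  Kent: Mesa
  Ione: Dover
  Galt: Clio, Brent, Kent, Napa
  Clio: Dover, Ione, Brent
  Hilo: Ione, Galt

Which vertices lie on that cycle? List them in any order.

Galt, Hilo, Lodi, Napa, Fargo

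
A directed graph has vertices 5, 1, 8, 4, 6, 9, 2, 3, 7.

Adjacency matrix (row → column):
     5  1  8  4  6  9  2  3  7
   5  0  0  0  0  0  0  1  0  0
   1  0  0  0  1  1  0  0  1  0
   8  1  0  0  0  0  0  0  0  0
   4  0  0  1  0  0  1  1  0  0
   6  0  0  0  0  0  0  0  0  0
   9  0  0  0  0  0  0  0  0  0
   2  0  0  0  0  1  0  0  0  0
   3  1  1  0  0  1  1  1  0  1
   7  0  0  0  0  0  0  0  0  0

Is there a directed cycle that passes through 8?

8 lies on a cycle iff there is a path from 8 back to itself.
Exploring from 8, it never reaches itself; equivalently, its strongly connected component is a singleton.

No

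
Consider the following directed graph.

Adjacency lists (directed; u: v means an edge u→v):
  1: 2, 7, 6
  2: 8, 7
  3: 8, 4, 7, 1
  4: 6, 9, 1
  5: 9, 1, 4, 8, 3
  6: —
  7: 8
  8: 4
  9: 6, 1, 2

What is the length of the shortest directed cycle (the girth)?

4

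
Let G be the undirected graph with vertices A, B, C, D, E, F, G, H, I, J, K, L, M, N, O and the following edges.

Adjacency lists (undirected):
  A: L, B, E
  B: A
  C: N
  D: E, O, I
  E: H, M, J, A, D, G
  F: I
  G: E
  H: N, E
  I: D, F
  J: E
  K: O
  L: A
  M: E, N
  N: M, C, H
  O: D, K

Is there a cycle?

Yes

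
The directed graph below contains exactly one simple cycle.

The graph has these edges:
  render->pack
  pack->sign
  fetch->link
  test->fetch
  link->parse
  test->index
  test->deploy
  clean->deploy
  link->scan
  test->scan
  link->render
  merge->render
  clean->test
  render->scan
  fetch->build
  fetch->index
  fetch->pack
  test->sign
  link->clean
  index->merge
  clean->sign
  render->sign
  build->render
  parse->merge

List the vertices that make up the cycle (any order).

DFS with gray/black marking from fetch:
fetch gray
  link gray
    clean gray
      sign gray
      sign black
      deploy gray
      deploy black
      test gray
        test→sign: sign black — skip
        scan gray
        scan black
        test→deploy: deploy black — skip
        index gray
          merge gray
            render gray
              render→sign: sign black — skip
              render→scan: scan black — skip
              pack gray
                pack→sign: sign black — skip
              pack black
            render black
          merge black
        index black
        test→fetch: fetch is gray → back edge
Back edge closes the cycle fetch → link → clean → test → fetch; its vertices are {link, test, clean, fetch}.

link, test, clean, fetch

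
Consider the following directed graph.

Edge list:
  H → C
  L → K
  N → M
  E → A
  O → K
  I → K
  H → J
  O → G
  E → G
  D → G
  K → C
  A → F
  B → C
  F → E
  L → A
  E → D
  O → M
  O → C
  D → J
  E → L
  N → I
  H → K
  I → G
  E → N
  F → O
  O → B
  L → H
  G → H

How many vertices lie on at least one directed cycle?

A vertex is on a directed cycle iff it belongs to a strongly connected component of size ≥ 2 (or has a self-loop).
The vertices on cycles are {A, E, F, L} — 4 in total.

4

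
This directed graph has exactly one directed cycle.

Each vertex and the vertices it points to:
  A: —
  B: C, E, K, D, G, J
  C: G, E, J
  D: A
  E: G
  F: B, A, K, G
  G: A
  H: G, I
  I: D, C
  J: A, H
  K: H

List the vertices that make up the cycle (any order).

C, H, I, J

DFS with gray/black marking from C:
C gray
  G gray
    A gray
    A black
  G black
  E gray
    E→G: G black — skip
  E black
  J gray
    J→A: A black — skip
    H gray
      H→G: G black — skip
      I gray
        D gray
          D→A: A black — skip
        D black
        I→C: C is gray → back edge
Back edge closes the cycle C → J → H → I → C; its vertices are {C, H, I, J}.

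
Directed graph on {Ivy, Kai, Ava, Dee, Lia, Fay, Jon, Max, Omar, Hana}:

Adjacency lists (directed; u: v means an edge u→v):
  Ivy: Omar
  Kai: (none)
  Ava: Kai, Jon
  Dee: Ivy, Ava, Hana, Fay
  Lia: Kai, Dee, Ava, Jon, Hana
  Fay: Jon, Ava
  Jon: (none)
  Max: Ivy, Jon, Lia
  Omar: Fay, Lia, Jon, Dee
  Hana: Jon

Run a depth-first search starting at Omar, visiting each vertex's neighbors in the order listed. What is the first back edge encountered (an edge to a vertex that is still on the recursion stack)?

DFS from Omar (visiting each vertex's neighbors in the order listed); mark gray on enter, black on exit:
Omar gray
  Fay gray
    Jon gray
    Jon black
    Ava gray
      Kai gray
      Kai black
      Ava→Jon: Jon black — skip
    Ava black
  Fay black
  Lia gray
    Lia→Kai: Kai black — skip
    Dee gray
      Ivy gray
        Ivy→Omar: Omar is gray → back edge
First back edge: Ivy → Omar.

Ivy->Omar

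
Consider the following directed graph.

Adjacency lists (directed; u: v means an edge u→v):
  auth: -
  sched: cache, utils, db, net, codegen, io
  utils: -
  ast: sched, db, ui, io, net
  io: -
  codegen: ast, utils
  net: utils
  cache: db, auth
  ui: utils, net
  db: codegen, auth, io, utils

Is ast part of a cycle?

Yes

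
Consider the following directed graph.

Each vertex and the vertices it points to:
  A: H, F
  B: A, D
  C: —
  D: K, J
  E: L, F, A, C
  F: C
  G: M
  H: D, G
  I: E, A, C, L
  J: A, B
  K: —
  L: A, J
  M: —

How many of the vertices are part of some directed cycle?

5

A vertex is on a directed cycle iff it belongs to a strongly connected component of size ≥ 2 (or has a self-loop).
The vertices on cycles are {A, B, D, H, J} — 5 in total.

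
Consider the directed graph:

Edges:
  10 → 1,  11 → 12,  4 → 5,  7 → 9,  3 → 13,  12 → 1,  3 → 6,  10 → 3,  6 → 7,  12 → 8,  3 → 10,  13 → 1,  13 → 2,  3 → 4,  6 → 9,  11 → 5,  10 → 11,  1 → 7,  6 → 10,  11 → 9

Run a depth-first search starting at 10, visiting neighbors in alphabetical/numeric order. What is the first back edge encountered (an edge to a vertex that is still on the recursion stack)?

DFS from 10 (visiting neighbors in alphabetical/numeric order); mark gray on enter, black on exit:
10 gray
  1 gray
    7 gray
      9 gray
      9 black
    7 black
  1 black
  3 gray
    4 gray
      5 gray
      5 black
    4 black
    6 gray
      6→7: 7 black — skip
      6→9: 9 black — skip
      6→10: 10 is gray → back edge
First back edge: 6 → 10.

6→10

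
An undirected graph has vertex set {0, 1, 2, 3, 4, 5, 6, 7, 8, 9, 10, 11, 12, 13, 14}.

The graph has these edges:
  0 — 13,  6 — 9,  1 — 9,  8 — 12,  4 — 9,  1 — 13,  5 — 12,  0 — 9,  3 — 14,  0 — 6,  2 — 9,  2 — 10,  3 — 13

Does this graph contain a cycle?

Yes

DFS, tracking each vertex's parent; an edge to a visited non-parent vertex closes a cycle.
Start from 5:
visit 5 (parent –)
  visit 12 (parent 5)
    visit 8 (parent 12)
      8–12: parent, skip
    12–5: parent, skip
visit 0 (parent –)
  visit 6 (parent 0)
    6–0: parent, skip
    visit 9 (parent 6)
      visit 1 (parent 9)
        1–9: parent, skip
        visit 13 (parent 1)
          13–1: parent, skip
          visit 3 (parent 13)
            3–13: parent, skip
            visit 14 (parent 3)
              14–3: parent, skip
          13–0: 0 visited and ≠ parent → cycle
Cycle: 0 – 6 – 9 – 1 – 13 – 0.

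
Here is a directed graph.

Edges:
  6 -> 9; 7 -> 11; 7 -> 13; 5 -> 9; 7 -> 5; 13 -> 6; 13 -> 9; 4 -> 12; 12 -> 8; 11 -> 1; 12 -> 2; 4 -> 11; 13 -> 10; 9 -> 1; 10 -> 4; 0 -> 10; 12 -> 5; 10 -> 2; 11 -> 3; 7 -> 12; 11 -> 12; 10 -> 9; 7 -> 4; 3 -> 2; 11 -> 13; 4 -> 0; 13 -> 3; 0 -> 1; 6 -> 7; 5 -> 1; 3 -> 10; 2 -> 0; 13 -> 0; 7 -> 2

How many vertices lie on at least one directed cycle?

10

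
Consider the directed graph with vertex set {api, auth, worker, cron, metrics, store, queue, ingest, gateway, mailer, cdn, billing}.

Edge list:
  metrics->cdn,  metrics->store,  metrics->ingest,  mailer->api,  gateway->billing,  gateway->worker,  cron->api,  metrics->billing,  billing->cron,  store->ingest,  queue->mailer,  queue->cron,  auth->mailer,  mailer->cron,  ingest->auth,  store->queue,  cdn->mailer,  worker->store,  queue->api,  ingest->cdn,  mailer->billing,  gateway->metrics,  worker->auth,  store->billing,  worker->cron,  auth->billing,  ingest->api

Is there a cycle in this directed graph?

No

DFS with white/gray/black marking, starting from billing:
billing gray
  cron gray
    api gray
    api black
  cron black
billing black
auth gray
  mailer gray
    mailer→api: api black — skip
    mailer→billing: billing black — skip
    mailer→cron: cron black — skip
  mailer black
  auth→billing: billing black — skip
auth black
worker gray
  worker→auth: auth black — skip
  store gray
    store→billing: billing black — skip
    ingest gray
      ingest→api: api black — skip
      cdn gray
        cdn→mailer: mailer black — skip
      cdn black
      ingest→auth: auth black — skip
    ingest black
    queue gray
      queue→api: api black — skip
      queue→cron: cron black — skip
      queue→mailer: mailer black — skip
    queue black
  store black
  worker→cron: cron black — skip
worker black
metrics gray
  metrics→ingest: ingest black — skip
  metrics→cdn: cdn black — skip
  metrics→billing: billing black — skip
  metrics→store: store black — skip
metrics black
gateway gray
  gateway→billing: billing black — skip
  gateway→metrics: metrics black — skip
  gateway→worker: worker black — skip
gateway black
Every edge goes to a white or black vertex — no back edge, so the graph is acyclic.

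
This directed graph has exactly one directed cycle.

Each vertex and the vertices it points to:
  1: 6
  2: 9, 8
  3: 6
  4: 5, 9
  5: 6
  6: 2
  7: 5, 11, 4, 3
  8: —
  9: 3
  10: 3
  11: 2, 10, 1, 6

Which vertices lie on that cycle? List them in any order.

2, 3, 6, 9

DFS with gray/black marking from 2:
2 gray
  9 gray
    3 gray
      6 gray
        6→2: 2 is gray → back edge
Back edge closes the cycle 2 → 9 → 3 → 6 → 2; its vertices are {2, 3, 6, 9}.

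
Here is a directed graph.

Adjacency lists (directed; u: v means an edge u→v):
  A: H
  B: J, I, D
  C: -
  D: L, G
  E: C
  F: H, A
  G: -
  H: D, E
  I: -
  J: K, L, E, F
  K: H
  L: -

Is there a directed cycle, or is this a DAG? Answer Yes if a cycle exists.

No

DFS with white/gray/black marking, starting from K:
K gray
  H gray
    D gray
      L gray
      L black
      G gray
      G black
    D black
    E gray
      C gray
      C black
    E black
  H black
K black
A gray
  A→H: H black — skip
A black
B gray
  J gray
    J→K: K black — skip
    J→L: L black — skip
    J→E: E black — skip
    F gray
      F→H: H black — skip
      F→A: A black — skip
    F black
  J black
  I gray
  I black
  B→D: D black — skip
B black
Every edge goes to a white or black vertex — no back edge, so the graph is acyclic.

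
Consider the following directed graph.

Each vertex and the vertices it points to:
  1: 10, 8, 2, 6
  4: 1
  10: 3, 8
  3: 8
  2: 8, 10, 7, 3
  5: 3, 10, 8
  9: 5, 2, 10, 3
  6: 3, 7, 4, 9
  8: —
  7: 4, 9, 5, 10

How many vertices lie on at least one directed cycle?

6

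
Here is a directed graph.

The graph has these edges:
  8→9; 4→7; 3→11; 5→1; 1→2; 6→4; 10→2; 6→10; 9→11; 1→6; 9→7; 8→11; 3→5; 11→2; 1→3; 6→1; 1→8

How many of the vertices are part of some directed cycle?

4

A vertex is on a directed cycle iff it belongs to a strongly connected component of size ≥ 2 (or has a self-loop).
The vertices on cycles are {1, 3, 5, 6} — 4 in total.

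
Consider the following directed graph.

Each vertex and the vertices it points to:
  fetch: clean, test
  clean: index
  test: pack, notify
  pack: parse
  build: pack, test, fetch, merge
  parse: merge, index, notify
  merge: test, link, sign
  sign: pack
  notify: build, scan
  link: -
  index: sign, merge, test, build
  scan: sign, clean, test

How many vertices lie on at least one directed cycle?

11

A vertex is on a directed cycle iff it belongs to a strongly connected component of size ≥ 2 (or has a self-loop).
The vertices on cycles are {pack, scan, sign, test, build, clean, fetch, index, merge, parse, notify} — 11 in total.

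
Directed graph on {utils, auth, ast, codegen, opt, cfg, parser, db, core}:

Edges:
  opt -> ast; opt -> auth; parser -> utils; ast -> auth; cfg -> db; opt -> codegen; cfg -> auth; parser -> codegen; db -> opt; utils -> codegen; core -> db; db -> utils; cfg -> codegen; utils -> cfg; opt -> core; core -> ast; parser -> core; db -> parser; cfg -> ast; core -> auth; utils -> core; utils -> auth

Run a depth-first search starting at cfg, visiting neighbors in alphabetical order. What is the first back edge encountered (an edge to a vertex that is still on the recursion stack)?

core->db

DFS from cfg (visiting neighbors in alphabetical order); mark gray on enter, black on exit:
cfg gray
  ast gray
    auth gray
    auth black
  ast black
  cfg→auth: auth black — skip
  codegen gray
  codegen black
  db gray
    opt gray
      opt→ast: ast black — skip
      opt→auth: auth black — skip
      opt→codegen: codegen black — skip
      core gray
        core→ast: ast black — skip
        core→auth: auth black — skip
        core→db: db is gray → back edge
First back edge: core → db.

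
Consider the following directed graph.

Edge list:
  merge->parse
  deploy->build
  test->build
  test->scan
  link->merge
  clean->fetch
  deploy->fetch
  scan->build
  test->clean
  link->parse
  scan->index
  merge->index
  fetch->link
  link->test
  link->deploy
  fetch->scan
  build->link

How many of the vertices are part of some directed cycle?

7

A vertex is on a directed cycle iff it belongs to a strongly connected component of size ≥ 2 (or has a self-loop).
The vertices on cycles are {link, scan, test, build, clean, fetch, deploy} — 7 in total.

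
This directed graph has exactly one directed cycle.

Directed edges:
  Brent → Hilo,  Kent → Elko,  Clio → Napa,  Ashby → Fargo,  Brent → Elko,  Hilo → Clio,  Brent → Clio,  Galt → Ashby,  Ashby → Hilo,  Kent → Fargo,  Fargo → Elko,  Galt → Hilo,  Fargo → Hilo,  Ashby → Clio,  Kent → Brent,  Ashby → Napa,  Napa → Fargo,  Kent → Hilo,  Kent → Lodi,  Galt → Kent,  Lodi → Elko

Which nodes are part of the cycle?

DFS with gray/black marking from Hilo:
Hilo gray
  Clio gray
    Napa gray
      Fargo gray
        Elko gray
        Elko black
        Fargo→Hilo: Hilo is gray → back edge
Back edge closes the cycle Hilo → Clio → Napa → Fargo → Hilo; its vertices are {Clio, Hilo, Napa, Fargo}.

Clio, Hilo, Napa, Fargo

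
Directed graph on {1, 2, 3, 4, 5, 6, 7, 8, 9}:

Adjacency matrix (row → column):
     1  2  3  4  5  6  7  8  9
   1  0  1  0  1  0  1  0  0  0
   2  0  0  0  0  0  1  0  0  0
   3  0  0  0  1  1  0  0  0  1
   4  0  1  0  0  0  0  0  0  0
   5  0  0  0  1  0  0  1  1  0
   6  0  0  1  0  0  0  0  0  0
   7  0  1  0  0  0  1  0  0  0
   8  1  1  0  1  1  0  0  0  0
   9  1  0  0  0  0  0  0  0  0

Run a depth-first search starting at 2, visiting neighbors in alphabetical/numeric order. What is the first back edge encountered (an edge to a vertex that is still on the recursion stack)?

4->2

DFS from 2 (visiting neighbors in alphabetical/numeric order); mark gray on enter, black on exit:
2 gray
  6 gray
    3 gray
      4 gray
        4→2: 2 is gray → back edge
First back edge: 4 → 2.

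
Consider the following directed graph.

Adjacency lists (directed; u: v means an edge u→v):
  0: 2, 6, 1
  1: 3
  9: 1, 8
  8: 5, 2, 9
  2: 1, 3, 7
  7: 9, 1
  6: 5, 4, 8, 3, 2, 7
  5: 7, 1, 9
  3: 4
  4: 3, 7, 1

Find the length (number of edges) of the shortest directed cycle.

For each vertex v, BFS finds the shortest path from v back to v.
The shortest such closed walk is 8 → 9 → 8, length 2.

2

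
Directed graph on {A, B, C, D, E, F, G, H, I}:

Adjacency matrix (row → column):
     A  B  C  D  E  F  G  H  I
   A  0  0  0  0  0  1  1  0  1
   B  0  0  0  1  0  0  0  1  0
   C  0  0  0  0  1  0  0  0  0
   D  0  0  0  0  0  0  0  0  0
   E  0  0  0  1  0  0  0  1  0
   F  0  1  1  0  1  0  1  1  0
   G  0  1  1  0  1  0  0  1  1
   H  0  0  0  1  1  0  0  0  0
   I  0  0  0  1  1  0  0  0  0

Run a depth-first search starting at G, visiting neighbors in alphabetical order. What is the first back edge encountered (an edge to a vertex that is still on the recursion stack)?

DFS from G (visiting neighbors in alphabetical order); mark gray on enter, black on exit:
G gray
  B gray
    D gray
    D black
    H gray
      H→D: D black — skip
      E gray
        E→D: D black — skip
        E→H: H is gray → back edge
First back edge: E → H.

E→H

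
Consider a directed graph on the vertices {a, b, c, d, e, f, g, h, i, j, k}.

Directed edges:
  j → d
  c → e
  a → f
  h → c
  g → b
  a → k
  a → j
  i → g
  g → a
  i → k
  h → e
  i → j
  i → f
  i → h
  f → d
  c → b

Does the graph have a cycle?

DFS with white/gray/black marking, starting from k:
k gray
k black
a gray
  a→k: k black — skip
  f gray
    d gray
    d black
  f black
  j gray
    j→d: d black — skip
  j black
a black
b gray
b black
c gray
  c→b: b black — skip
  e gray
  e black
c black
g gray
  g→a: a black — skip
  g→b: b black — skip
g black
h gray
  h→e: e black — skip
  h→c: c black — skip
h black
i gray
  i→h: h black — skip
  i→k: k black — skip
  i→j: j black — skip
  i→f: f black — skip
  i→g: g black — skip
i black
Every edge goes to a white or black vertex — no back edge, so the graph is acyclic.

No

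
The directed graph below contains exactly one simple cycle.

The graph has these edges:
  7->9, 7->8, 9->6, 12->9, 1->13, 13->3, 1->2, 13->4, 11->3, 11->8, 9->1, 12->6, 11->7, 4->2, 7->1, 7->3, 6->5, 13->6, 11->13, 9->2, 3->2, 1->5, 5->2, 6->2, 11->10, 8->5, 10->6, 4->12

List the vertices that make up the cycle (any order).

DFS with gray/black marking from 13:
13 gray
  4 gray
    12 gray
      9 gray
        6 gray
          2 gray
          2 black
          5 gray
            5→2: 2 black — skip
          5 black
        6 black
        9→2: 2 black — skip
        1 gray
          1→2: 2 black — skip
          1→13: 13 is gray → back edge
Back edge closes the cycle 13 → 4 → 12 → 9 → 1 → 13; its vertices are {1, 4, 9, 12, 13}.

1, 4, 9, 12, 13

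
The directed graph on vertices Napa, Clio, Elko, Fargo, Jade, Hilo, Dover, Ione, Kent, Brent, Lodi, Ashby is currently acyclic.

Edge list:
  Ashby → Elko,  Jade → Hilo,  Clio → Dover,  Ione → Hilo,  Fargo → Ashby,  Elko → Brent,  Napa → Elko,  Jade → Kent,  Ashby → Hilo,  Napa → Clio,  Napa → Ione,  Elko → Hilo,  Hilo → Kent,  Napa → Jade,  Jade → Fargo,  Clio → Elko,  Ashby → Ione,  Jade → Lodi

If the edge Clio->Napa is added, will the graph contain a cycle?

Yes

Adding Clio→Napa creates a cycle iff Napa can already reach Clio.
Path from Napa: Napa → Clio.
So Napa → … → Clio → Napa is a cycle.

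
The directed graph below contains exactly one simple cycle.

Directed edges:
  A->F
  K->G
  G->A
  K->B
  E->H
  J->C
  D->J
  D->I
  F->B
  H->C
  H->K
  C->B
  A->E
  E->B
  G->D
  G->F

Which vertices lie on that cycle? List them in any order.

A, E, G, H, K

DFS with gray/black marking from G:
G gray
  D gray
    J gray
      C gray
        B gray
        B black
      C black
    J black
    I gray
    I black
  D black
  F gray
    F→B: B black — skip
  F black
  A gray
    E gray
      E→B: B black — skip
      H gray
        H→C: C black — skip
        K gray
          K→G: G is gray → back edge
Back edge closes the cycle G → A → E → H → K → G; its vertices are {A, E, G, H, K}.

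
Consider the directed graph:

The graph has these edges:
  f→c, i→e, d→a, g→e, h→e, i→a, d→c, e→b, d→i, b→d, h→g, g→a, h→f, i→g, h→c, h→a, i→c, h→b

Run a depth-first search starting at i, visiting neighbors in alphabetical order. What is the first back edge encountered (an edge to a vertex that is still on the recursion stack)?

d->i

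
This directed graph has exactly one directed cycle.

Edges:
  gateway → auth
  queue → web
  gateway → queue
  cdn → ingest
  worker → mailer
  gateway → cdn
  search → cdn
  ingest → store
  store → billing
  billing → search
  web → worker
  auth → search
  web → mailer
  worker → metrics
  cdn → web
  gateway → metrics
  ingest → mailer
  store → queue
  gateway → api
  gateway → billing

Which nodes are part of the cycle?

DFS with gray/black marking from cdn:
cdn gray
  ingest gray
    mailer gray
    mailer black
    store gray
      queue gray
        web gray
          worker gray
            worker→mailer: mailer black — skip
            metrics gray
            metrics black
          worker black
          web→mailer: mailer black — skip
        web black
      queue black
      billing gray
        search gray
          search→cdn: cdn is gray → back edge
Back edge closes the cycle cdn → ingest → store → billing → search → cdn; its vertices are {cdn, store, ingest, search, billing}.

cdn, store, ingest, search, billing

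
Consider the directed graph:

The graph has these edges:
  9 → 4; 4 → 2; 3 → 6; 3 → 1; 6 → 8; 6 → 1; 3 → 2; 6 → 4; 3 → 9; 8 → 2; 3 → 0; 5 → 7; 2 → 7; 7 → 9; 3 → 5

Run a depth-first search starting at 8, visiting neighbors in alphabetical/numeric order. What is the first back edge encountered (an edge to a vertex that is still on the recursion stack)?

4->2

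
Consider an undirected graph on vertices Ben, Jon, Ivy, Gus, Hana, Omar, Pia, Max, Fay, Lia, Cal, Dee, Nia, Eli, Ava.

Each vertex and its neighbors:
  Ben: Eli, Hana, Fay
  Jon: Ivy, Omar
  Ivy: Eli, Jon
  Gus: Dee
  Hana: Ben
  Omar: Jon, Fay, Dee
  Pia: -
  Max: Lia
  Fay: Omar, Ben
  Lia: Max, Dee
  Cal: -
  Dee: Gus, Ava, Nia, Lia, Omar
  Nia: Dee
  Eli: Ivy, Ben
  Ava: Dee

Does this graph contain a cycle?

Yes

DFS, tracking each vertex's parent; an edge to a visited non-parent vertex closes a cycle.
Start from Omar:
visit Omar (parent –)
  visit Jon (parent Omar)
    visit Ivy (parent Jon)
      visit Eli (parent Ivy)
        Eli–Ivy: parent, skip
        visit Ben (parent Eli)
          Ben–Eli: parent, skip
          visit Hana (parent Ben)
            Hana–Ben: parent, skip
          visit Fay (parent Ben)
            Fay–Omar: Omar visited and ≠ parent → cycle
Cycle: Omar – Jon – Ivy – Eli – Ben – Fay – Omar.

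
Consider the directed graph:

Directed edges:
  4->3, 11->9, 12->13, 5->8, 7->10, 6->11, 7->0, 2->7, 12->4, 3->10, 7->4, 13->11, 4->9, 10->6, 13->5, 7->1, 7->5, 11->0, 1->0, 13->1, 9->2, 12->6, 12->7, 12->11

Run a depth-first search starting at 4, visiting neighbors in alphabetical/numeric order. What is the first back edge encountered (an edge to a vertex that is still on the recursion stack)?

DFS from 4 (visiting neighbors in alphabetical/numeric order); mark gray on enter, black on exit:
4 gray
  3 gray
    10 gray
      6 gray
        11 gray
          0 gray
          0 black
          9 gray
            2 gray
              7 gray
                7→0: 0 black — skip
                1 gray
                  1→0: 0 black — skip
                1 black
                7→4: 4 is gray → back edge
First back edge: 7 → 4.

7→4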